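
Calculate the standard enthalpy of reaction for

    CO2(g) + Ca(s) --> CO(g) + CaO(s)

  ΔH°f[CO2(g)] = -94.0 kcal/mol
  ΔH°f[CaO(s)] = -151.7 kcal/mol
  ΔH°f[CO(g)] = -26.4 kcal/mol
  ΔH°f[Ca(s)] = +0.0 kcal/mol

Products: 1·(-26.4) + 1·(-151.7) = -178.1
Reactants: 1·(-94.0) + 1·(+0.0) = -94.0
ΔH°rxn = (-178.1) − (-94.0) = -84.1 kcal/mol

ΔH°rxn = -84.1 kcal/mol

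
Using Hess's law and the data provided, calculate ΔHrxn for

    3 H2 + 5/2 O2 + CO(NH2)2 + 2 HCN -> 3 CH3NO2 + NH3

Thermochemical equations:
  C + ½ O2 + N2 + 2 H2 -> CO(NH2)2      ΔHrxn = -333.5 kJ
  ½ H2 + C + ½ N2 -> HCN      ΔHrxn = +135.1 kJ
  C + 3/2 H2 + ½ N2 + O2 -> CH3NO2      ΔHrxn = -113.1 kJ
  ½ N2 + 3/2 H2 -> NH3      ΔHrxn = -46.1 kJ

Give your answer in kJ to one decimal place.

equation 1 reversed: +333.5 kJ
equation 2 reversed and × 2: (-2)·(+135.1) = -270.2 kJ
equation 3 × 3: (3)·(-113.1) = -339.3 kJ
equation 4 as written: -46.1 kJ
Combining the equations, ΔHrxn = (+333.5) + (-270.2) + (-339.3) + (-46.1) = -322.1 kJ

ΔHrxn = -322.1 kJ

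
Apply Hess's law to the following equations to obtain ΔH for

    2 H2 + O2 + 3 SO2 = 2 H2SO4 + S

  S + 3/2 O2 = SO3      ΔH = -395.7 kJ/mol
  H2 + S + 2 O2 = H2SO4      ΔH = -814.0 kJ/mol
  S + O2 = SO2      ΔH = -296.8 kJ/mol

equation 1: not needed (SO3 appears nowhere else).
equation 2 × 2 (×2 to match 2 H2SO4 in the target): (2)·(-814.0) = -1628.0 kJ/mol
equation 3 reversed and × 3 (reverse to put SO2 on the reactant side; ×3 to match 3 SO2 in the target): (-3)·(-296.8) = +890.4 kJ/mol
ΔH = (-1628.0) + (+890.4) = -737.6 kJ/mol

ΔH = -737.6 kJ/mol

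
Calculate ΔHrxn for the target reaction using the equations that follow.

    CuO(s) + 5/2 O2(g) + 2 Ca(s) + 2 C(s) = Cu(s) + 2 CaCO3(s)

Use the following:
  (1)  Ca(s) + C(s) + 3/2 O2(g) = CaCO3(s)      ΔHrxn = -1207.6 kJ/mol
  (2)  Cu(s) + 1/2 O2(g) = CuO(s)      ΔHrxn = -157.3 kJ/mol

ΔHrxn = -2257.9 kJ/mol

(1) × 2 (×2 to match 2 CaCO3(s) in the target): (2)·(-1207.6) = -2415.2 kJ/mol
(2) reversed (reverse to put CuO(s) on the reactant side): +157.3 kJ/mol
Since enthalpy is a state function, ΔHrxn = (-2415.2) + (+157.3) = -2257.9 kJ/mol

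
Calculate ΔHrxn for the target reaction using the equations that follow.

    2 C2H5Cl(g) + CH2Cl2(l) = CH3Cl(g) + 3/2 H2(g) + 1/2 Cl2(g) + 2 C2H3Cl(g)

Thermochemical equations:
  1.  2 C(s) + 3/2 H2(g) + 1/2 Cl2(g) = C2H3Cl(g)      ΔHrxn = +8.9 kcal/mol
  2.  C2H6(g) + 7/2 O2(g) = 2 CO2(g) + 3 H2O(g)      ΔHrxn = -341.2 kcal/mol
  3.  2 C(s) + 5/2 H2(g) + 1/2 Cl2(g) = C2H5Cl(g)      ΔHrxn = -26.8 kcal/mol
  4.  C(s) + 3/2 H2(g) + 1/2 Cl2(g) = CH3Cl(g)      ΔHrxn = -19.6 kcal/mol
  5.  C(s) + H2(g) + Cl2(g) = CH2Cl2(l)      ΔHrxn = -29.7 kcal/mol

ΔHrxn = 81.5 kcal/mol

eq. 1 × 2 (scale by 2 for the 2 C2H3Cl(g)): (2)·(+8.9) = +17.8 kcal/mol
eq. 2: not needed (CO2(g) appears nowhere else).
eq. 3 reversed and × 2 (C2H5Cl(g) must end up as a reactant; ×2 to match 2 C2H5Cl(g) in the target): (-2)·(-26.8) = +53.6 kcal/mol
eq. 4 as written (CH3Cl(g) already on the product side): -19.6 kcal/mol
eq. 5 reversed (reverse to put CH2Cl2(l) on the reactant side): +29.7 kcal/mol
ΔHrxn = (2)·(+8.9) + (-2)·(-26.8) + (1)·(-19.6) + (-1)·(-29.7) = 81.5 kcal/mol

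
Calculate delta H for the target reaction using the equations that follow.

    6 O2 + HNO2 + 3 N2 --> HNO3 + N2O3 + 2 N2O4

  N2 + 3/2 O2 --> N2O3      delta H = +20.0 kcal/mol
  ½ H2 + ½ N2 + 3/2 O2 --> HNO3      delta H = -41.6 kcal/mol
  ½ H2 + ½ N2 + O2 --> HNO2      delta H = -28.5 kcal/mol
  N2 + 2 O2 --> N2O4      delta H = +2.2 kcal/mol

equation 1 as written (N2O3 already on the product side): +20.0 kcal/mol
equation 2 as written (HNO3 already on the product side): -41.6 kcal/mol
equation 3 reversed (reverse to put HNO2 on the reactant side): +28.5 kcal/mol
equation 4 × 2 (scale by 2 for the 2 N2O4): (2)·(+2.2) = +4.4 kcal/mol
Combining the equations, delta H = (+20.0) + (-41.6) + (+28.5) + (+4.4) = 11.3 kcal/mol

delta H = 11.3 kcal/mol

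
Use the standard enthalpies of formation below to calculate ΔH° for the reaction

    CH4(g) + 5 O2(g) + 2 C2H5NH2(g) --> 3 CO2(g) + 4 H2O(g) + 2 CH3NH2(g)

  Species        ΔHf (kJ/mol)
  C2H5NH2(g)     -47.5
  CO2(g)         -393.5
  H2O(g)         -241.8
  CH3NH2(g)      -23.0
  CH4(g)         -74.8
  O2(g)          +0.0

ΔH° = -2023.9 kJ/mol

Products: 3·(-393.5) + 4·(-241.8) + 2·(-23.0) = -2193.7
Reactants: 1·(-74.8) + 5·(+0.0) + 2·(-47.5) = -169.8
ΔH° = (-2193.7) − (-169.8) = -2023.9 kJ/mol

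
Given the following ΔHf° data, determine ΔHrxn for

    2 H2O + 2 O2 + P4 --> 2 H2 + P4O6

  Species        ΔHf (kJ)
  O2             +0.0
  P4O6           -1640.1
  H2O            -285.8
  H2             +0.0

ΔHrxn = -1068.5 kJ

Products: 2·(+0.0) + 1·(-1640.1) = -1640.1
Reactants: 2·(-285.8) + 2·(+0.0) + 1·(+0.0) = -571.6
ΔHrxn = (-1640.1) − (-571.6) = -1068.5 kJ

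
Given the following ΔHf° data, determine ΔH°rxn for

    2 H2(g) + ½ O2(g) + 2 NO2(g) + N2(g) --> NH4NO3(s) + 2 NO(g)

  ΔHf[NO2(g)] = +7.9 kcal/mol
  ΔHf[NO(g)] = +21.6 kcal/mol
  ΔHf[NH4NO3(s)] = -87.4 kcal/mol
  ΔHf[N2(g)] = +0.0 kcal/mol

Products: 1·(-87.4) + 2·(+21.6) = -44.2
Reactants: 2·(+0.0) + 1/2·(+0.0) + 2·(+7.9) + 1·(+0.0) = +15.8
ΔH°rxn = (-44.2) − (+15.8) = -60.0 kcal/mol

ΔH°rxn = -60.0 kcal/mol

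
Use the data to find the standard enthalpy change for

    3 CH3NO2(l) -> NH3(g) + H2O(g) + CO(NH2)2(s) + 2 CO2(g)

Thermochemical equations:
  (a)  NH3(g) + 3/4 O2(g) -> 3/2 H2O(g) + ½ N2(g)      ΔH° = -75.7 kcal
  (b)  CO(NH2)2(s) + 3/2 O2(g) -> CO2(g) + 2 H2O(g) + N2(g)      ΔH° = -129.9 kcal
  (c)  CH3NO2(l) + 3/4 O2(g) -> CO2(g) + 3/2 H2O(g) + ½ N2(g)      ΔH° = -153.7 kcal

(a) reversed: +75.7 kcal
(b) reversed: +129.9 kcal
(c) × 3: (3)·(-153.7) = -461.1 kcal
ΔH° = (-1)·(-75.7) + (-1)·(-129.9) + (3)·(-153.7) = -255.5 kcal

ΔH° = -255.5 kcal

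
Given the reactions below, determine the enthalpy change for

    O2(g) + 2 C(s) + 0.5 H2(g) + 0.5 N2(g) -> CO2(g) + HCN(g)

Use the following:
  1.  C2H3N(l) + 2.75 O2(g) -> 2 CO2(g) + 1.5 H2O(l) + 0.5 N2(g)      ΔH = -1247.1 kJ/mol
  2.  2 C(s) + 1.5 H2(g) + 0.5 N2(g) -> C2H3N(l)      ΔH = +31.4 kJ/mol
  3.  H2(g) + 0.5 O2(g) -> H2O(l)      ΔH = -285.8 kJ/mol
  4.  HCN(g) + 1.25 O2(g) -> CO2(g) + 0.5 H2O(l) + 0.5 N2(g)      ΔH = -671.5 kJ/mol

eq. 1 as written: -1247.1 kJ/mol
eq. 2 as written: +31.4 kJ/mol
eq. 3 reversed: +285.8 kJ/mol
eq. 4 reversed: +671.5 kJ/mol
Combining the equations, ΔH = (-1247.1) + (+31.4) + (+285.8) + (+671.5) = -258.4 kJ/mol

ΔH = -258.4 kJ/mol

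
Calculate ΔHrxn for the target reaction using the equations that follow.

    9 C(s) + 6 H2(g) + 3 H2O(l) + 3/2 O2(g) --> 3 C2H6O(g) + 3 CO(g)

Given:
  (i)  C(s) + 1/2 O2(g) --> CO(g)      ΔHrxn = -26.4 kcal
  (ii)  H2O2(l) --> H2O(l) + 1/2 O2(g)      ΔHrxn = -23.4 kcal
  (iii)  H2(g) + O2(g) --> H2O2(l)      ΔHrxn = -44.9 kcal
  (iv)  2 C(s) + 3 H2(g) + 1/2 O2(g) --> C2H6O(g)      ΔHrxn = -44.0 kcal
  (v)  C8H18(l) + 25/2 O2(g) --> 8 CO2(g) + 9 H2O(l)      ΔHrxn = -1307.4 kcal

ΔHrxn = -6.3 kcal

(i) × 3: (3)·(-26.4) = -79.2 kcal
(ii) reversed and × 3: (-3)·(-23.4) = +70.2 kcal
(iii) reversed and × 3: (-3)·(-44.9) = +134.7 kcal
(iv) × 3: (3)·(-44.0) = -132.0 kcal
(v): not needed.
Combining the equations, ΔHrxn = (-79.2) + (+70.2) + (+134.7) + (-132.0) = -6.3 kcal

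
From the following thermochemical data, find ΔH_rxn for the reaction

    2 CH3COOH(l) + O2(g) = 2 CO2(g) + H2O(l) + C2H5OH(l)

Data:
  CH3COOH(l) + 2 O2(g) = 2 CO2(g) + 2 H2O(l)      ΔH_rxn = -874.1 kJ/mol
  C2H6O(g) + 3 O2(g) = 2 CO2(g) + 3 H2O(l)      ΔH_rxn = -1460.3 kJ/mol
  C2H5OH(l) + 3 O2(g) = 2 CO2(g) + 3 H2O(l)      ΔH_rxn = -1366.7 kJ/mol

equation 1 × 2: (2)·(-874.1) = -1748.2 kJ/mol
equation 2: not needed.
equation 3 reversed: +1366.7 kJ/mol
ΔH_rxn = (2)·(-874.1) + (-1)·(-1366.7) = -381.5 kJ/mol

ΔH_rxn = -381.5 kJ/mol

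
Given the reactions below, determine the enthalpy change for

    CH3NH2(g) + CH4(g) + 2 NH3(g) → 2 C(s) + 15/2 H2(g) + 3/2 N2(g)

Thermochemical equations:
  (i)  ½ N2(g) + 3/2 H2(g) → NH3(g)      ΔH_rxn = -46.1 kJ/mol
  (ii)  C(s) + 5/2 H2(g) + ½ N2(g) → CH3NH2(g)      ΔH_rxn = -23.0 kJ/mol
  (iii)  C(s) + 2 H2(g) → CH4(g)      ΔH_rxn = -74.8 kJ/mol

ΔH_rxn = 190.0 kJ/mol

(i) reversed and × 2: (-2)·(-46.1) = +92.2 kJ/mol
(ii) reversed: +23.0 kJ/mol
(iii) reversed: +74.8 kJ/mol
Since enthalpy is a state function, ΔH_rxn = (-2)·(-46.1) + (-1)·(-23.0) + (-1)·(-74.8) = 190.0 kJ/mol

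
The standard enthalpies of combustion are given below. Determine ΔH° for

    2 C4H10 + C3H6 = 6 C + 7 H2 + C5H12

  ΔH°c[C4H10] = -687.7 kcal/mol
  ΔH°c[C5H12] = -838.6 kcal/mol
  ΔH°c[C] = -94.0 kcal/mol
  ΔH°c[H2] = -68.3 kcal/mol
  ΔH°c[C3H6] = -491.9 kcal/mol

Using ΔH = Σ nΔHc°(reactants) − Σ nΔHc°(products):
= [2·(-687.7) + 1·(-491.9)] − [6·(-94.0) + 7·(-68.3) + 1·(-838.6)]
= 13.4 kcal/mol

ΔH° = 13.4 kcal/mol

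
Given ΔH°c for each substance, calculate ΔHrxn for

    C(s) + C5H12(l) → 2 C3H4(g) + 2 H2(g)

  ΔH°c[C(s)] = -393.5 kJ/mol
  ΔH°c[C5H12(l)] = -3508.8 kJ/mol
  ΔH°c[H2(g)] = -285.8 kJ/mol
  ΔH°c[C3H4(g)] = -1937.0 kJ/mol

Using ΔH = Σ nΔHc°(reactants) − Σ nΔHc°(products):
= [1·(-393.5) + 1·(-3508.8)] − [2·(-1937.0) + 2·(-285.8)]
= 543.3 kJ/mol

ΔHrxn = 543.3 kJ/mol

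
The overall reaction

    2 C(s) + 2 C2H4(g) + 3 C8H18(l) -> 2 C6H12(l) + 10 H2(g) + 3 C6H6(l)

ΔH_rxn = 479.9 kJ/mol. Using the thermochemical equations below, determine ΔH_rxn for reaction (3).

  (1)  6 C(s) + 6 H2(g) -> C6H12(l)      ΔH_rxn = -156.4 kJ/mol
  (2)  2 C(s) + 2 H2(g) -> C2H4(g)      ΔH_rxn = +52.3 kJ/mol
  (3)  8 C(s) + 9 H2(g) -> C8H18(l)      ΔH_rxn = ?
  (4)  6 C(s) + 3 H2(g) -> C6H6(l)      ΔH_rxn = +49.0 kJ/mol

ΔH_rxn = -250.1 kJ/mol

(1) × 2 (scale by 2 for the 2 C6H12(l)): (2)·(-156.4) = -312.8 kJ/mol
(2) reversed and × 2 (reverse to put C2H4(g) on the reactant side; scale by 2 for the 2 C2H4(g)): (-2)·(+52.3) = -104.6 kJ/mol
(3) reversed and × 3 (C8H18(l) must end up as a reactant; scale by 3 for the 3 C8H18(l)): contributes −3·x
(4) × 3 (scale by 3 for the 3 C6H6(l)): (3)·(+49.0) = +147.0 kJ/mol
+479.9 = (-312.8) + (-104.6) + (+147.0) − 3·x
x = (+479.9 − (-270.4)) / (-3) = -250.1 kJ/mol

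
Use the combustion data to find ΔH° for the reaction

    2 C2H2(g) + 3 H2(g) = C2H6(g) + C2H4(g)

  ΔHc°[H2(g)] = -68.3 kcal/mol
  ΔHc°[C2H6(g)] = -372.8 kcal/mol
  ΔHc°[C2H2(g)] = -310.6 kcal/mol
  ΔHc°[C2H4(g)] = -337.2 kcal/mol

Using ΔH = Σ nΔHc°(reactants) − Σ nΔHc°(products):
= [2·(-310.6) + 3·(-68.3)] − [1·(-372.8) + 1·(-337.2)]
= -116.1 kcal/mol

ΔH° = -116.1 kcal/mol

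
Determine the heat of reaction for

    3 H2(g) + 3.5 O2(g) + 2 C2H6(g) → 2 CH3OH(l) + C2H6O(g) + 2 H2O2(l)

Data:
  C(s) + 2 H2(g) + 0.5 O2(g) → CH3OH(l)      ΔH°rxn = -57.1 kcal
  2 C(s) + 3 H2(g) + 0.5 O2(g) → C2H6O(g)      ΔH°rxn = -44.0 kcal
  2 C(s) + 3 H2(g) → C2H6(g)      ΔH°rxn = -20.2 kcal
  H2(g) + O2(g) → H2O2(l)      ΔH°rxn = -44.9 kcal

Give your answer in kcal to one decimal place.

equation 1 × 2 (×2 to match 2 CH3OH(l) in the target): (2)·(-57.1) = -114.2 kcal
equation 2 as written (C2H6O(g) already on the product side): -44.0 kcal
equation 3 reversed and × 2 (reverse to put C2H6(g) on the reactant side; ×2 to match 2 C2H6(g) in the target): (-2)·(-20.2) = +40.4 kcal
equation 4 × 2 (scale by 2 for the 2 H2O2(l)): (2)·(-44.9) = -89.8 kcal
By Hess's law, ΔH°rxn = (2)·(-57.1) + (1)·(-44.0) + (-2)·(-20.2) + (2)·(-44.9) = -207.6 kcal

ΔH°rxn = -207.6 kcal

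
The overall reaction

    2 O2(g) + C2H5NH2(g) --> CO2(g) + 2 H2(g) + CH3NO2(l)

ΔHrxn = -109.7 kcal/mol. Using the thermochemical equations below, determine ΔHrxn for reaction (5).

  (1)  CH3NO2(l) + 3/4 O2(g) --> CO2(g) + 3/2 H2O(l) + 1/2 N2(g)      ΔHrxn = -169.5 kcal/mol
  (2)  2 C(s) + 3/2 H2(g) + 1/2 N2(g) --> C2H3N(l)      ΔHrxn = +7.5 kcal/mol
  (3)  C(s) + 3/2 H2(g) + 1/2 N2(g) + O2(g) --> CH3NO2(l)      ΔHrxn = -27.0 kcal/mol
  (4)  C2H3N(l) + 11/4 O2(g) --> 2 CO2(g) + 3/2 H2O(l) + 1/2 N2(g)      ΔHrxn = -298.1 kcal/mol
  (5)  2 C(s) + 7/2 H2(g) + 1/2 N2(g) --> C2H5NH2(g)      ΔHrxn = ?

(1) reversed: +169.5 kcal/mol
(2) as written: +7.5 kcal/mol
(3): not needed.
(4) as written: -298.1 kcal/mol
(5) reversed: contributes −x
-109.7 = (+169.5) + (+7.5) + (-298.1) − x
x = (-109.7 − (-121.1)) / (-1) = -11.4 kcal/mol

ΔHrxn = -11.4 kcal/mol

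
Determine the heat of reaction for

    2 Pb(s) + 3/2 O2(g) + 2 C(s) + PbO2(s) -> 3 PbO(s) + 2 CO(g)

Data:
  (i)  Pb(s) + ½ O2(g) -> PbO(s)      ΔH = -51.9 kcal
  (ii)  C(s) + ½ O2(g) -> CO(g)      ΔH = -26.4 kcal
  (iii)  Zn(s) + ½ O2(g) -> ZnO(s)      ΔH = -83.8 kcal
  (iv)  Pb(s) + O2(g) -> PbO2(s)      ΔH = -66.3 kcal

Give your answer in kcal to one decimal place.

ΔH = -142.2 kcal

(i) × 3 (×3 to match 3 PbO(s) in the target): (3)·(-51.9) = -155.7 kcal
(ii) × 2 (×2 to match 2 CO(g) in the target): (2)·(-26.4) = -52.8 kcal
(iii): not needed (ZnO(s) appears nowhere else).
(iv) reversed (PbO2(s) must end up as a reactant): +66.3 kcal
Summing the manipulated equations, ΔH = (3)·(-51.9) + (2)·(-26.4) + (-1)·(-66.3) = -142.2 kcal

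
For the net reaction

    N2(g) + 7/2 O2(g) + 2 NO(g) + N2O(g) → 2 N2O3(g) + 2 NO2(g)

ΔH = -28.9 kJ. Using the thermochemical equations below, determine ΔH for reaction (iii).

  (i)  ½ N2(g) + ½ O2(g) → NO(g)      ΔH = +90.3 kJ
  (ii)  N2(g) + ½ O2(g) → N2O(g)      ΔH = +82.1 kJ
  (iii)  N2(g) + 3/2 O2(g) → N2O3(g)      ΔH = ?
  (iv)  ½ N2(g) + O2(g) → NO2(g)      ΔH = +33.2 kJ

(i) reversed and × 2 (NO(g) must end up as a reactant; ×2 to match 2 NO(g) in the target): (-2)·(+90.3) = -180.6 kJ
(ii) reversed (N2O(g) must end up as a reactant): -82.1 kJ
(iii) × 2 (scale by 2 for the 2 N2O3(g)): contributes 2·x
(iv) × 2 (scale by 2 for the 2 NO2(g)): (2)·(+33.2) = +66.4 kJ
-28.9 = (-180.6) + (-82.1) + (+66.4) + 2·x
x = (-28.9 − (-196.3)) / (2) = 83.7 kJ

ΔH = 83.7 kJ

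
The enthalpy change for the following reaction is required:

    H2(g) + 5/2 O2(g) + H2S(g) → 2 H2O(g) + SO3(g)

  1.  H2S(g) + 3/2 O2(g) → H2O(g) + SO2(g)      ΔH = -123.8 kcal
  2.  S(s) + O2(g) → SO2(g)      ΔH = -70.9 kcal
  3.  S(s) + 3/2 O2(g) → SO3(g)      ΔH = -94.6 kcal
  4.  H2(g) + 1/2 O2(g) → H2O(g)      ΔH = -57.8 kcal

eq. 1 as written (H2S(g) already on the reactant side): -123.8 kcal
eq. 2 reversed: +70.9 kcal
eq. 3 as written (SO3(g) already on the product side): -94.6 kcal
eq. 4 as written (H2(g) already on the reactant side): -57.8 kcal
ΔH = (-123.8) + (+70.9) + (-94.6) + (-57.8) = -205.3 kcal

ΔH = -205.3 kcal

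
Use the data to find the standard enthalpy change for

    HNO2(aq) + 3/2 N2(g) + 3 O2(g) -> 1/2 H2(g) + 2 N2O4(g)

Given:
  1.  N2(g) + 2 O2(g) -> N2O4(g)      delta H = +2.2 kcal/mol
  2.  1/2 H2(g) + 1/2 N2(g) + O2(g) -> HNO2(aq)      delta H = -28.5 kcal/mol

eq. 1 × 2 (scale by 2 for the 2 N2O4(g)): (2)·(+2.2) = +4.4 kcal/mol
eq. 2 reversed (HNO2(aq) must end up as a reactant): +28.5 kcal/mol
Since enthalpy is a state function, delta H = (+4.4) + (+28.5) = 32.9 kcal/mol

delta H = 32.9 kcal/mol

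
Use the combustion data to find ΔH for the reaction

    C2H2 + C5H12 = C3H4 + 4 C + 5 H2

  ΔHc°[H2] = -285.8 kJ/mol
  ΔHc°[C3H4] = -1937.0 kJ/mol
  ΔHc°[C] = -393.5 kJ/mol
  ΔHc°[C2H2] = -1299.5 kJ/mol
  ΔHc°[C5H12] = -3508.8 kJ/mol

Using ΔH = Σ nΔHc°(reactants) − Σ nΔHc°(products):
= [1·(-1299.5) + 1·(-3508.8)] − [1·(-1937.0) + 4·(-393.5) + 5·(-285.8)]
= 131.7 kJ/mol

ΔH = 131.7 kJ/mol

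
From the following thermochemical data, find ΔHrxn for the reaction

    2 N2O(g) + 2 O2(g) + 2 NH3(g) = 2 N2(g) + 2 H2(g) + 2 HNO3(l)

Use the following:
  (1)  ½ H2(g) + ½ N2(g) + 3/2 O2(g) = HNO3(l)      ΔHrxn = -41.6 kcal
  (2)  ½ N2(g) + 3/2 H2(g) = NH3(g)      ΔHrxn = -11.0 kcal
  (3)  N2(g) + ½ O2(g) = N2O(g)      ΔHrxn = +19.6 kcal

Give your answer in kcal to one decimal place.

ΔHrxn = -100.4 kcal

(1) × 2: (2)·(-41.6) = -83.2 kcal
(2) reversed and × 2: (-2)·(-11.0) = +22.0 kcal
(3) reversed and × 2: (-2)·(+19.6) = -39.2 kcal
ΔHrxn = (-83.2) + (+22.0) + (-39.2) = -100.4 kcal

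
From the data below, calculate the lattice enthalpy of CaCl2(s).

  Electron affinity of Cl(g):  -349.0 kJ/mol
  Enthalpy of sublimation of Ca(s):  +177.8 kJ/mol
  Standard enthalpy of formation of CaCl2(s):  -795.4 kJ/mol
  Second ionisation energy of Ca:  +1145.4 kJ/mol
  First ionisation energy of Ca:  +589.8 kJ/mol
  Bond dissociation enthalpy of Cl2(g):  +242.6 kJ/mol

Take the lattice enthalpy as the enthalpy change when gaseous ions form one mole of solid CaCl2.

ΔHf° = 1·ΔHsub + 1·(ΣIE) + 1·D(Cl2) + 2·EA + U
-795.4 = 1·(+177.8) + 1·(+1735.2) + 1·(+242.6) + 2·(-349.0) + U
U = -795.4 − (+1457.6) = -2253.0 kJ/mol

U = -2253.0 kJ/mol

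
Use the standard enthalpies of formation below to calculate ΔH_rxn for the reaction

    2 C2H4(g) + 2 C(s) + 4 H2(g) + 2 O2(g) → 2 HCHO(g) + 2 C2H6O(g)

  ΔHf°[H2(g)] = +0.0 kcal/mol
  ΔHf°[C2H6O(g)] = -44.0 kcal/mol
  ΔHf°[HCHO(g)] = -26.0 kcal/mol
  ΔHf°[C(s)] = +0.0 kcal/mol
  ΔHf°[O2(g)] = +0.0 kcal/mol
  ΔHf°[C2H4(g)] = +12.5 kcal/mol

ΔH_rxn = -165.0 kcal/mol

Products: 2·(-26.0) + 2·(-44.0) = -140.0
Reactants: 2·(+12.5) + 2·(+0.0) + 4·(+0.0) + 2·(+0.0) = +25.0
ΔH_rxn = (-140.0) − (+25.0) = -165.0 kcal/mol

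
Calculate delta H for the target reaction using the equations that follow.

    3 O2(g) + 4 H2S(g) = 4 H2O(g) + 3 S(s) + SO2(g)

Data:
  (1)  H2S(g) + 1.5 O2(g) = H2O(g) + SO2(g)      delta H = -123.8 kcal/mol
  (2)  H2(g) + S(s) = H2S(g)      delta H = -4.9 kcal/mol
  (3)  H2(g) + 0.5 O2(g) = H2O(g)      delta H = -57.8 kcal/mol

(1) as written (SO2(g) already on the product side): -123.8 kcal/mol
(2) reversed and × 3 (reverse to put S(s) on the product side; ×3 to match 3 S(s) in the target): (-3)·(-4.9) = +14.7 kcal/mol
(3) × 3: (3)·(-57.8) = -173.4 kcal/mol
By Hess's law, delta H = (1)·(-123.8) + (-3)·(-4.9) + (3)·(-57.8) = -282.5 kcal/mol

delta H = -282.5 kcal/mol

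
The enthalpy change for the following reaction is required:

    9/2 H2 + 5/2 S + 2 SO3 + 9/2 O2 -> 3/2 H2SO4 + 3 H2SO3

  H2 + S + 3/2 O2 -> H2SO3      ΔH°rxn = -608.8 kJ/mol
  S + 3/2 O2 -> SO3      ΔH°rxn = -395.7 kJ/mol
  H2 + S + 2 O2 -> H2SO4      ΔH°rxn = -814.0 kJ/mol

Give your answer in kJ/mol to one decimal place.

ΔH°rxn = -2256.0 kJ/mol

equation 1 × 3: (3)·(-608.8) = -1826.4 kJ/mol
equation 2 reversed and × 2: (-2)·(-395.7) = +791.4 kJ/mol
equation 3 × 3/2: (3/2)·(-814.0) = -1221.0 kJ/mol
Summing the manipulated equations, ΔH°rxn = (-1826.4) + (+791.4) + (-1221.0) = -2256.0 kJ/mol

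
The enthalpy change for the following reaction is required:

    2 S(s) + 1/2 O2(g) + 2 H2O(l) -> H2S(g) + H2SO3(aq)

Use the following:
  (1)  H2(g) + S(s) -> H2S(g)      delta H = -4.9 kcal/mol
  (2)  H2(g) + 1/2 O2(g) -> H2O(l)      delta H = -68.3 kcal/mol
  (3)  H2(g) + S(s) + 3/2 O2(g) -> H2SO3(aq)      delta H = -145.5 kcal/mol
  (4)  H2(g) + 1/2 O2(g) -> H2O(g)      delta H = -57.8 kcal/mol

delta H = -13.8 kcal/mol

(1) as written (H2S(g) already on the product side): -4.9 kcal/mol
(2) reversed and × 2 (reverse to put H2O(l) on the reactant side; ×2 to match 2 H2O(l) in the target): (-2)·(-68.3) = +136.6 kcal/mol
(3) as written (H2SO3(aq) already on the product side): -145.5 kcal/mol
(4): not needed (H2O(g) appears nowhere else).
delta H = (1)·(-4.9) + (-2)·(-68.3) + (1)·(-145.5) = -13.8 kcal/mol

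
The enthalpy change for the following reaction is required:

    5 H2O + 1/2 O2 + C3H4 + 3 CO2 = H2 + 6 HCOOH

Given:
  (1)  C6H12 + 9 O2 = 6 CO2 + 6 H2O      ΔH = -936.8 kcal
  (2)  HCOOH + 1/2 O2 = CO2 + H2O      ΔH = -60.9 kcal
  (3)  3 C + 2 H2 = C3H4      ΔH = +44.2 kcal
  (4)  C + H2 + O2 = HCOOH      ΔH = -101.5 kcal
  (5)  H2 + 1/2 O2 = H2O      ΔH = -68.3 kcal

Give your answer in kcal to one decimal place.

(1): not needed.
(2) reversed and × 3: (-3)·(-60.9) = +182.7 kcal
(3) reversed: -44.2 kcal
(4) × 3: (3)·(-101.5) = -304.5 kcal
(5) reversed and × 2: (-2)·(-68.3) = +136.6 kcal
Since enthalpy is a state function, ΔH = (+182.7) + (-44.2) + (-304.5) + (+136.6) = -29.4 kcal

ΔH = -29.4 kcal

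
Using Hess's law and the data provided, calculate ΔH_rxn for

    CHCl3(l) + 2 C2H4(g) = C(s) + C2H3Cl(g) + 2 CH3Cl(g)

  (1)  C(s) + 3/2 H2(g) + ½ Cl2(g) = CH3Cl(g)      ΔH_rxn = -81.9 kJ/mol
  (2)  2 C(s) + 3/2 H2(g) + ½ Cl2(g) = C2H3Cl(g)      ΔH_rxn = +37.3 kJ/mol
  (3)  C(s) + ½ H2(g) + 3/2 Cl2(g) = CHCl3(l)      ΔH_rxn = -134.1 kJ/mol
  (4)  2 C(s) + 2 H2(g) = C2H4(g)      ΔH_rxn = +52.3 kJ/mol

ΔH_rxn = -97.0 kJ/mol

(1) × 2 (scale by 2 for the 2 CH3Cl(g)): (2)·(-81.9) = -163.8 kJ/mol
(2) as written (C2H3Cl(g) already on the product side): +37.3 kJ/mol
(3) reversed (reverse to put CHCl3(l) on the reactant side): +134.1 kJ/mol
(4) reversed and × 2 (reverse to put C2H4(g) on the reactant side; scale by 2 for the 2 C2H4(g)): (-2)·(+52.3) = -104.6 kJ/mol
Combining the equations, ΔH_rxn = (-163.8) + (+37.3) + (+134.1) + (-104.6) = -97.0 kJ/mol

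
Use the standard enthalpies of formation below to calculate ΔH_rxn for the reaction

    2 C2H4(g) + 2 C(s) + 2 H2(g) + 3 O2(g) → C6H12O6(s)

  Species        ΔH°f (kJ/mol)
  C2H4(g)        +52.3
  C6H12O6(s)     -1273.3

Products: 1·(-1273.3) = -1273.3
Reactants: 2·(+52.3) + 2·(+0.0) + 2·(+0.0) + 3·(+0.0) = +104.6
ΔH_rxn = (-1273.3) − (+104.6) = -1377.9 kJ/mol

ΔH_rxn = -1377.9 kJ/mol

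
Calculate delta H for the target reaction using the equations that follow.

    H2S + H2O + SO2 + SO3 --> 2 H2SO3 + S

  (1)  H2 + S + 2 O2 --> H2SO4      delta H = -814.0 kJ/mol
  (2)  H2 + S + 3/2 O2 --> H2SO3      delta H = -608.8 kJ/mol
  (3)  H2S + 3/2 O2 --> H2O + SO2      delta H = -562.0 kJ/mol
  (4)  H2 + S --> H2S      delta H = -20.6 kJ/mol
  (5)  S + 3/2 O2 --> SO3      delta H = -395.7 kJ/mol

(1): not needed.
(2) × 2: (2)·(-608.8) = -1217.6 kJ/mol
(3) reversed: +562.0 kJ/mol
(4) reversed and × 2: (-2)·(-20.6) = +41.2 kJ/mol
(5) reversed: +395.7 kJ/mol
By Hess's law, delta H = (2)·(-608.8) + (-1)·(-562.0) + (-2)·(-20.6) + (-1)·(-395.7) = -218.7 kJ/mol

delta H = -218.7 kJ/mol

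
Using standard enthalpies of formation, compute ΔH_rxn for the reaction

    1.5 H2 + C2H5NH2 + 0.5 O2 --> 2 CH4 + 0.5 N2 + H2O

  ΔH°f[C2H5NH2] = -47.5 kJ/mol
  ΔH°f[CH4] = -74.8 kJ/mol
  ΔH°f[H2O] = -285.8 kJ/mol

Products: 2·(-74.8) + 1/2·(+0.0) + 1·(-285.8) = -435.4
Reactants: 3/2·(+0.0) + 1·(-47.5) + 1/2·(+0.0) = -47.5
ΔH_rxn = (-435.4) − (-47.5) = -387.9 kJ/mol

ΔH_rxn = -387.9 kJ/mol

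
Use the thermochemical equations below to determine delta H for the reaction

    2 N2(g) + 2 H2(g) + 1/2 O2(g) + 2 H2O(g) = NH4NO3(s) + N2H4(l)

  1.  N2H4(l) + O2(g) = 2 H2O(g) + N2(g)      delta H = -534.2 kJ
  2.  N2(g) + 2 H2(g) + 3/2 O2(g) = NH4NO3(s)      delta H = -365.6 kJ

delta H = 168.6 kJ

eq. 1 reversed (N2H4(l) must end up as a product): +534.2 kJ
eq. 2 as written (NH4NO3(s) already on the product side): -365.6 kJ
delta H = (-1)·(-534.2) + (1)·(-365.6) = 168.6 kJ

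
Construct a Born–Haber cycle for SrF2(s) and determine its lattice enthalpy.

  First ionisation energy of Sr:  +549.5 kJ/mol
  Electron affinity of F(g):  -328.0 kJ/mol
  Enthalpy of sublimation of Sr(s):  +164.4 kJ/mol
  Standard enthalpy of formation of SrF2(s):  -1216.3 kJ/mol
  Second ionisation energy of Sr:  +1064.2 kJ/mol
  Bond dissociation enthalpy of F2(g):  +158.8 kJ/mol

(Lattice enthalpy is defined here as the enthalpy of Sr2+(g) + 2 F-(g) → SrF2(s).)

ΔHf° = 1·ΔHsub + 1·(ΣIE) + 1·D(F2) + 2·EA + U
-1216.3 = 1·(+164.4) + 1·(+1613.7) + 1·(+158.8) + 2·(-328.0) + U
U = -1216.3 − (+1280.9) = -2497.2 kJ/mol

U = -2497.2 kJ/mol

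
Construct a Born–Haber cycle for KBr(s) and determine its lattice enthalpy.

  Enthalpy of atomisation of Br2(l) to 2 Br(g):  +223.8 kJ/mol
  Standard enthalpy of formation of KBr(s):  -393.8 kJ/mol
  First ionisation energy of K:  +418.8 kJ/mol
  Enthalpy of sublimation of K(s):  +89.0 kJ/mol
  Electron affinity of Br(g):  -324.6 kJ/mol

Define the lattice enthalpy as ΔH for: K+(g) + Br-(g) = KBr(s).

U = -688.9 kJ/mol

ΔHf° = 1·ΔHsub + 1·(ΣIE) + 1/2·D(Br2) + 1·EA + U
-393.8 = 1·(+89.0) + 1·(+418.8) + 1/2·(+223.8) + 1·(-324.6) + U
U = -393.8 − (+295.1) = -688.9 kJ/mol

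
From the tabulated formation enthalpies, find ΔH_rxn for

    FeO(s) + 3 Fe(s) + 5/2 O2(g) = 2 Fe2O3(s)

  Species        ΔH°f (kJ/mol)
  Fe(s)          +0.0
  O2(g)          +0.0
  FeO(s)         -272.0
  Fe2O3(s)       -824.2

ΔH°rxn = Σ nΔHf°(products) − Σ nΔHf°(reactants).
Products: 2·(-824.2) = -1648.4
Reactants: 1·(-272.0) + 3·(+0.0) + 5/2·(+0.0) = -272.0
ΔH_rxn = (-1648.4) − (-272.0) = -1376.4 kJ/mol

ΔH_rxn = -1376.4 kJ/mol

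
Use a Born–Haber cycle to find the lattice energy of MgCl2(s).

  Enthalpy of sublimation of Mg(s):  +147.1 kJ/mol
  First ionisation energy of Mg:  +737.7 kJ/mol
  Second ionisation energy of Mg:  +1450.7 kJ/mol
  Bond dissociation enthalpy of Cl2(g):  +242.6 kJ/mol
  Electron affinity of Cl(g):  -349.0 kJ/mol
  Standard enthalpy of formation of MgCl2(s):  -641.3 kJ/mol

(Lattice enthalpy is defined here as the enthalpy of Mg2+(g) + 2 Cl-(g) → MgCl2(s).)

U = -2521.4 kJ/mol

ΔHf° = 1·ΔHsub + 1·(ΣIE) + 1·D(Cl2) + 2·EA + U
-641.3 = 1·(+147.1) + 1·(+2188.4) + 1·(+242.6) + 2·(-349.0) + U
U = -641.3 − (+1880.1) = -2521.4 kJ/mol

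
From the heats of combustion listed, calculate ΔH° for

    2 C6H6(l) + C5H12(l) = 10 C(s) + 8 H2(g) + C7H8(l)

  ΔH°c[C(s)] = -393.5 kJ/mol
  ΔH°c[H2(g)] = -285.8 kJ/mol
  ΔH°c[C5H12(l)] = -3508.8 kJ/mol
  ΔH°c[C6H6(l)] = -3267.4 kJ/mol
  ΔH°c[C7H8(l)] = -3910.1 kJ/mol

ΔH° = 87.9 kJ/mol

With combustion enthalpies, reactants minus products:
= [2·(-3267.4) + 1·(-3508.8)] − [10·(-393.5) + 8·(-285.8) + 1·(-3910.1)]
= 87.9 kJ/mol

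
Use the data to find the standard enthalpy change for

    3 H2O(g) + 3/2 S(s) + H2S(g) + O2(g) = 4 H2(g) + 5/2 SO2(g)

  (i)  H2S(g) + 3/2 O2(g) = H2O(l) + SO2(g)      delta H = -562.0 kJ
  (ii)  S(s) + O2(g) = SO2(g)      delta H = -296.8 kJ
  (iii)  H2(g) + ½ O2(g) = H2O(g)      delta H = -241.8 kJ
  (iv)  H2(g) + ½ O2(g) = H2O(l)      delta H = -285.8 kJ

delta H = 4.0 kJ

(i) as written (H2S(g) already on the reactant side): -562.0 kJ
(ii) × 3/2 (scale by 3/2 for the 3/2 S(s)): (3/2)·(-296.8) = -445.2 kJ
(iii) reversed and × 3 (H2O(g) must end up as a reactant; scale by 3 for the 3 H2O(g)): (-3)·(-241.8) = +725.4 kJ
(iv) reversed: +285.8 kJ
By Hess's law, delta H = (1)·(-562.0) + (3/2)·(-296.8) + (-3)·(-241.8) + (-1)·(-285.8) = 4.0 kJ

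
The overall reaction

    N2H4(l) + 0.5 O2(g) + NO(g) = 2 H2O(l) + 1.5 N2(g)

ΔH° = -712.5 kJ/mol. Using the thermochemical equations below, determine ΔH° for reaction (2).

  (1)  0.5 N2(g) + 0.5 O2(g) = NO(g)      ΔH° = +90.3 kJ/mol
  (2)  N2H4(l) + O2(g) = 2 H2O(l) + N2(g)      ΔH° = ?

(1) reversed: -90.3 kJ/mol
(2) as written: contributes x
-712.5 = (-90.3) + x
x = (-712.5 − (-90.3)) / (1) = -622.2 kJ/mol

ΔH° = -622.2 kJ/mol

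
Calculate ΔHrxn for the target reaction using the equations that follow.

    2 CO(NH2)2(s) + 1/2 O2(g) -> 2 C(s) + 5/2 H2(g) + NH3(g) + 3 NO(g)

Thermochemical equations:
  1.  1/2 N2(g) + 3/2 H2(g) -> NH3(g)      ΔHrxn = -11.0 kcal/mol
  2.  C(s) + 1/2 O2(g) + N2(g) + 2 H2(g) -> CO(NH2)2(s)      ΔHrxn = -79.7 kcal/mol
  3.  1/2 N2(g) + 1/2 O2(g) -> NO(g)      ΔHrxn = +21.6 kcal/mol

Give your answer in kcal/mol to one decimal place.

ΔHrxn = 213.2 kcal/mol

eq. 1 as written: -11.0 kcal/mol
eq. 2 reversed and × 2: (-2)·(-79.7) = +159.4 kcal/mol
eq. 3 × 3: (3)·(+21.6) = +64.8 kcal/mol
Combining the equations, ΔHrxn = (-11.0) + (+159.4) + (+64.8) = 213.2 kcal/mol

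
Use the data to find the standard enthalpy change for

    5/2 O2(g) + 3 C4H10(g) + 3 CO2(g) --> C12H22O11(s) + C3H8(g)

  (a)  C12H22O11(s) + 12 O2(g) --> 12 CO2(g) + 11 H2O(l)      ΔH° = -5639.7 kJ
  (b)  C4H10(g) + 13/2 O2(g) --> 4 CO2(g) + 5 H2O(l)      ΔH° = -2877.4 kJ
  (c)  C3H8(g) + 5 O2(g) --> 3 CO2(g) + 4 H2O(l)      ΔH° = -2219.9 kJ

ΔH° = -772.6 kJ

(a) reversed: +5639.7 kJ
(b) × 3: (3)·(-2877.4) = -8632.2 kJ
(c) reversed: +2219.9 kJ
ΔH° = (-1)·(-5639.7) + (3)·(-2877.4) + (-1)·(-2219.9) = -772.6 kJ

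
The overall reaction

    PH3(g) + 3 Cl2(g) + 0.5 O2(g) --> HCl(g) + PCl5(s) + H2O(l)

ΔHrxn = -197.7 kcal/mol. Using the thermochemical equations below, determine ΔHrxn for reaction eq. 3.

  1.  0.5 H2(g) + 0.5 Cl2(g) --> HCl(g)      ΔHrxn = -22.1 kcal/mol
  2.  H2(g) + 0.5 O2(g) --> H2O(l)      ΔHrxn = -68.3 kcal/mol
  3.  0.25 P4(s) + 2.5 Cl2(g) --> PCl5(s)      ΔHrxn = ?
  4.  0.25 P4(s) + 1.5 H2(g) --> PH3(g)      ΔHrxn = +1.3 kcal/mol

eq. 1 as written (HCl(g) already on the product side): -22.1 kcal/mol
eq. 2 as written (H2O(l) already on the product side): -68.3 kcal/mol
eq. 3 as written (PCl5(s) already on the product side): contributes x
eq. 4 reversed (reverse to put PH3(g) on the reactant side): -1.3 kcal/mol
-197.7 = (-22.1) + (-68.3) + (-1.3) + x
x = (-197.7 − (-91.7)) / (1) = -106.0 kcal/mol

ΔHrxn = -106.0 kcal/mol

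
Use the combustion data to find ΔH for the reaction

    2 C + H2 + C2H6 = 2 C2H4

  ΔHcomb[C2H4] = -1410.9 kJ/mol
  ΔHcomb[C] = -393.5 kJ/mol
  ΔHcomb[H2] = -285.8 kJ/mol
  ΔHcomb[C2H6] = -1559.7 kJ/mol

ΔH = 189.3 kJ/mol

With combustion enthalpies, reactants minus products:
= [2·(-393.5) + 1·(-285.8) + 1·(-1559.7)] − [2·(-1410.9)]
= 189.3 kJ/mol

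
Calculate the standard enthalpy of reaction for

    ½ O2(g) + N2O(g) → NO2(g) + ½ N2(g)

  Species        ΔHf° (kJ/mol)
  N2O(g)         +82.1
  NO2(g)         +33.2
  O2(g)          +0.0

Products: 1·(+33.2) + 1/2·(+0.0) = +33.2
Reactants: 1/2·(+0.0) + 1·(+82.1) = +82.1
ΔH°rxn = (+33.2) − (+82.1) = -48.9 kJ/mol

ΔH°rxn = -48.9 kJ/mol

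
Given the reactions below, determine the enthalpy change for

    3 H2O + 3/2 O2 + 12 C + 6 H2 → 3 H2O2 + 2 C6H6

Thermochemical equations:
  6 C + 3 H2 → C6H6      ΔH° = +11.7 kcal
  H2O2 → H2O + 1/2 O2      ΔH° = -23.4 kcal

equation 1 × 2 (scale by 2 for the 2 C6H6): (2)·(+11.7) = +23.4 kcal
equation 2 reversed and × 3 (H2O2 must end up as a product; ×3 to match 3 H2O2 in the target): (-3)·(-23.4) = +70.2 kcal
ΔH° = (2)·(+11.7) + (-3)·(-23.4) = 93.6 kcal

ΔH° = 93.6 kcal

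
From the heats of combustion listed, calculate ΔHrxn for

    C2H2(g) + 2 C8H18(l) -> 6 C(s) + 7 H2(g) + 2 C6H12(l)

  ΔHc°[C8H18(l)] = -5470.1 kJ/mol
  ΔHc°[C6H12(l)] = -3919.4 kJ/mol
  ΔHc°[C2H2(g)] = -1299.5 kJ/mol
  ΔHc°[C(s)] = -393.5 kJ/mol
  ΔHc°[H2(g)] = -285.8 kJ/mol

ΔHrxn = -39.3 kJ/mol

With combustion enthalpies, reactants minus products:
= [1·(-1299.5) + 2·(-5470.1)] − [6·(-393.5) + 7·(-285.8) + 2·(-3919.4)]
= -39.3 kJ/mol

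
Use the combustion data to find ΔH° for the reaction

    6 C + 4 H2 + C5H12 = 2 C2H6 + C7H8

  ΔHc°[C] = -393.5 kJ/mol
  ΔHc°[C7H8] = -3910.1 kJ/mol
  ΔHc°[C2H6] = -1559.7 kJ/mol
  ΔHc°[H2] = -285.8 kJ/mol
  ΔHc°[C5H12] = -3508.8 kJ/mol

ΔH° = 16.5 kJ/mol

With combustion enthalpies, reactants minus products:
= [6·(-393.5) + 4·(-285.8) + 1·(-3508.8)] − [2·(-1559.7) + 1·(-3910.1)]
= 16.5 kJ/mol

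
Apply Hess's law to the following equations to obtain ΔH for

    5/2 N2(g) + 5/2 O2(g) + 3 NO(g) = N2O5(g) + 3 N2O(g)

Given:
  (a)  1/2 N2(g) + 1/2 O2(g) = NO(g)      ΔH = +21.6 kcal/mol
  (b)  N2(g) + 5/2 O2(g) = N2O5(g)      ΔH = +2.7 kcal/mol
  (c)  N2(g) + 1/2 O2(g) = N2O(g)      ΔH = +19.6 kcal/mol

ΔH = -3.3 kcal/mol

(a) reversed and × 3 (NO(g) must end up as a reactant; ×3 to match 3 NO(g) in the target): (-3)·(+21.6) = -64.8 kcal/mol
(b) as written (N2O5(g) already on the product side): +2.7 kcal/mol
(c) × 3 (scale by 3 for the 3 N2O(g)): (3)·(+19.6) = +58.8 kcal/mol
Summing the manipulated equations, ΔH = (-3)·(+21.6) + (1)·(+2.7) + (3)·(+19.6) = -3.3 kcal/mol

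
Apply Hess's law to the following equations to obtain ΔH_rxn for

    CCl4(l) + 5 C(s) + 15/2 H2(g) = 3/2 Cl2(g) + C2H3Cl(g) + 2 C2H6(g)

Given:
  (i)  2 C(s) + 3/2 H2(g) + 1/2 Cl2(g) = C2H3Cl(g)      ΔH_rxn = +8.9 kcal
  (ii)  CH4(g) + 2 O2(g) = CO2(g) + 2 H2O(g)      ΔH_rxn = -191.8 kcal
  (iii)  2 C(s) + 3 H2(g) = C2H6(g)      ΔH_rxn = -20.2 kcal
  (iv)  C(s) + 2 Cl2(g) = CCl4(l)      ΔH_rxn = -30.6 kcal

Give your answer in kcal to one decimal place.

ΔH_rxn = -0.9 kcal

(i) as written: +8.9 kcal
(ii): not needed.
(iii) × 2: (2)·(-20.2) = -40.4 kcal
(iv) reversed: +30.6 kcal
By Hess's law, ΔH_rxn = (+8.9) + (-40.4) + (+30.6) = -0.9 kcal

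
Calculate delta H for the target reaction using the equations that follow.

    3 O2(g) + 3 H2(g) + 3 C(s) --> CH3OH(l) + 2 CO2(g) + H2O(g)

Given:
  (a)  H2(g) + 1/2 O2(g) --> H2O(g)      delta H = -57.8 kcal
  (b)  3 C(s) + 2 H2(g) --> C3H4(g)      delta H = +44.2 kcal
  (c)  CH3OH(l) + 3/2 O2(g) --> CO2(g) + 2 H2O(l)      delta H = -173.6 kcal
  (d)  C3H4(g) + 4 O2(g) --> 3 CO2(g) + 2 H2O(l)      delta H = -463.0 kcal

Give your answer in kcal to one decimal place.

delta H = -303.0 kcal

(a) as written: -57.8 kcal
(b) as written: +44.2 kcal
(c) reversed: +173.6 kcal
(d) as written: -463.0 kcal
delta H = (-57.8) + (+44.2) + (+173.6) + (-463.0) = -303.0 kcal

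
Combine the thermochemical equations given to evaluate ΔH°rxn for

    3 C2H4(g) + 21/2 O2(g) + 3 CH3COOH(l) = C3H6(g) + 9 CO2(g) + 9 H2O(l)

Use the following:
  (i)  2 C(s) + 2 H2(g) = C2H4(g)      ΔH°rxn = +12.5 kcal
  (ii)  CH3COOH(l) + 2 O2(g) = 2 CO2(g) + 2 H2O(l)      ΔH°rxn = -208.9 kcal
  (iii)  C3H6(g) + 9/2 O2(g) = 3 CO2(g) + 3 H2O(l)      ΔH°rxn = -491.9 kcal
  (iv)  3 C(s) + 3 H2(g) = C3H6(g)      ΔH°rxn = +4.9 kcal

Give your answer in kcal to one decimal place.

ΔH°rxn = -1146.3 kcal

(i) reversed and × 3: (-3)·(+12.5) = -37.5 kcal
(ii) × 3: (3)·(-208.9) = -626.7 kcal
(iii) as written: -491.9 kcal
(iv) × 2: (2)·(+4.9) = +9.8 kcal
ΔH°rxn = (-3)·(+12.5) + (3)·(-208.9) + (1)·(-491.9) + (2)·(+4.9) = -1146.3 kcal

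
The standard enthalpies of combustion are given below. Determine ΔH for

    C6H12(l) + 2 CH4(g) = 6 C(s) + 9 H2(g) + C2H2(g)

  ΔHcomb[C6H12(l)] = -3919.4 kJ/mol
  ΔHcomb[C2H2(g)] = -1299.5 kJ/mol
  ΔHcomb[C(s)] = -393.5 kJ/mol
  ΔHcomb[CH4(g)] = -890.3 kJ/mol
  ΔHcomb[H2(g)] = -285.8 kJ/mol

Using ΔH = Σ nΔHc°(reactants) − Σ nΔHc°(products):
= [1·(-3919.4) + 2·(-890.3)] − [6·(-393.5) + 9·(-285.8) + 1·(-1299.5)]
= 532.7 kJ/mol

ΔH = 532.7 kJ/mol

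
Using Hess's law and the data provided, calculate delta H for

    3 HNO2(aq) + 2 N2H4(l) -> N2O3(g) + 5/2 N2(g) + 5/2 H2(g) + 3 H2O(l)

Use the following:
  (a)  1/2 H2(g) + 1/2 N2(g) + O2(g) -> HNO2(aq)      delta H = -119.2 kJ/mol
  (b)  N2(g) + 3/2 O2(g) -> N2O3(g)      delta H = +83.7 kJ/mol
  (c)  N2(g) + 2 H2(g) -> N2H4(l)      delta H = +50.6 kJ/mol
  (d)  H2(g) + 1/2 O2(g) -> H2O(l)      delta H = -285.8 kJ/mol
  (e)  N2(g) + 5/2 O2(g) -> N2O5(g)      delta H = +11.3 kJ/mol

delta H = -517.3 kJ/mol

(a) reversed and × 3 (reverse to put HNO2(aq) on the reactant side; ×3 to match 3 HNO2(aq) in the target): (-3)·(-119.2) = +357.6 kJ/mol
(b) as written (N2O3(g) already on the product side): +83.7 kJ/mol
(c) reversed and × 2 (N2H4(l) must end up as a reactant; scale by 2 for the 2 N2H4(l)): (-2)·(+50.6) = -101.2 kJ/mol
(d) × 3 (×3 to match 3 H2O(l) in the target): (3)·(-285.8) = -857.4 kJ/mol
(e): not needed (N2O5(g) appears nowhere else).
delta H = (-3)·(-119.2) + (1)·(+83.7) + (-2)·(+50.6) + (3)·(-285.8) = -517.3 kJ/mol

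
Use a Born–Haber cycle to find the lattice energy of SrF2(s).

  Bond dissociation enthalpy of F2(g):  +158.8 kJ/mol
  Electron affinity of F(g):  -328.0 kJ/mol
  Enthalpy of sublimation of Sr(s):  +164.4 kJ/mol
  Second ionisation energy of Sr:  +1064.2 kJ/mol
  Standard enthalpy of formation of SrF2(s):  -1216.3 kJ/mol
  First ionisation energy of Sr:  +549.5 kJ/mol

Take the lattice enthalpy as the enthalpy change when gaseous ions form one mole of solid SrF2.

ΔHf° = 1·ΔHsub + 1·(ΣIE) + 1·D(F2) + 2·EA + U
-1216.3 = 1·(+164.4) + 1·(+1613.7) + 1·(+158.8) + 2·(-328.0) + U
U = -1216.3 − (+1280.9) = -2497.2 kJ/mol

U = -2497.2 kJ/mol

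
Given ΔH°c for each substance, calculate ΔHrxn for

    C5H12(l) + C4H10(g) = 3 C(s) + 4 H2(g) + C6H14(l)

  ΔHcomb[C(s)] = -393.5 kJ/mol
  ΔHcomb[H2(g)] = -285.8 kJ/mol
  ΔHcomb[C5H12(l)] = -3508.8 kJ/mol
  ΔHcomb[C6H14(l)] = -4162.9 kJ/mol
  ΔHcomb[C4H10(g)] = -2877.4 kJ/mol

ΔHrxn = 100.4 kJ/mol

Using ΔH = Σ nΔHc°(reactants) − Σ nΔHc°(products):
= [1·(-3508.8) + 1·(-2877.4)] − [3·(-393.5) + 4·(-285.8) + 1·(-4162.9)]
= 100.4 kJ/mol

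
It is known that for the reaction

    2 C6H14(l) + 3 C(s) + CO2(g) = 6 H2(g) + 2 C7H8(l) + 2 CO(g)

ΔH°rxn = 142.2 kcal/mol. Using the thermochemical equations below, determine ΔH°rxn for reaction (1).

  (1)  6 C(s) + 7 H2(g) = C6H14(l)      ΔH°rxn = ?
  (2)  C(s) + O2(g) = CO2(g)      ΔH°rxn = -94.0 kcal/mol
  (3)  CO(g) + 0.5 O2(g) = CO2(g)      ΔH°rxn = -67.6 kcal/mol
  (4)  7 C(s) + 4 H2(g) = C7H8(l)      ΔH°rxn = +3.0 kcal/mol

ΔH°rxn = -47.5 kcal/mol

(1) reversed and × 2: contributes −2·x
(2) as written: -94.0 kcal/mol
(3) reversed and × 2: (-2)·(-67.6) = +135.2 kcal/mol
(4) × 2: (2)·(+3.0) = +6.0 kcal/mol
+142.2 = (-94.0) + (+135.2) + (+6.0) − 2·x
x = (+142.2 − (+47.2)) / (-2) = -47.5 kcal/mol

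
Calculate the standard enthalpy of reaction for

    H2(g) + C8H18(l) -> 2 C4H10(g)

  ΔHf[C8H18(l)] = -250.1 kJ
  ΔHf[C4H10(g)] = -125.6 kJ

ΔHrxn = -1.1 kJ

Products: 2·(-125.6) = -251.2
Reactants: 1·(+0.0) + 1·(-250.1) = -250.1
ΔHrxn = (-251.2) − (-250.1) = -1.1 kJ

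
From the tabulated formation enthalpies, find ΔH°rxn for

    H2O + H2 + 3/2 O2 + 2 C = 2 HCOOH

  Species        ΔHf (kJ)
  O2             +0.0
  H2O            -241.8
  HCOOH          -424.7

Products: 2·(-424.7) = -849.4
Reactants: 1·(-241.8) + 1·(+0.0) + 3/2·(+0.0) + 2·(+0.0) = -241.8
ΔH°rxn = (-849.4) − (-241.8) = -607.6 kJ

ΔH°rxn = -607.6 kJ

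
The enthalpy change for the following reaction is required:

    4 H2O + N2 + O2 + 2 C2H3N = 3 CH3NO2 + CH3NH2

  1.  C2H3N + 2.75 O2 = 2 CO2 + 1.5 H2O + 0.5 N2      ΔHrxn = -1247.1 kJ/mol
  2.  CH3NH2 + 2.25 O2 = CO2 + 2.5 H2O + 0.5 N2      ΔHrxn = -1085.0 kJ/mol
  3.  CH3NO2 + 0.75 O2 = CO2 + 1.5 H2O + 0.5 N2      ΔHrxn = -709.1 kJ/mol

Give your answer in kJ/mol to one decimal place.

eq. 1 × 2: (2)·(-1247.1) = -2494.2 kJ/mol
eq. 2 reversed: +1085.0 kJ/mol
eq. 3 reversed and × 3: (-3)·(-709.1) = +2127.3 kJ/mol
ΔHrxn = (2)·(-1247.1) + (-1)·(-1085.0) + (-3)·(-709.1) = 718.1 kJ/mol

ΔHrxn = 718.1 kJ/mol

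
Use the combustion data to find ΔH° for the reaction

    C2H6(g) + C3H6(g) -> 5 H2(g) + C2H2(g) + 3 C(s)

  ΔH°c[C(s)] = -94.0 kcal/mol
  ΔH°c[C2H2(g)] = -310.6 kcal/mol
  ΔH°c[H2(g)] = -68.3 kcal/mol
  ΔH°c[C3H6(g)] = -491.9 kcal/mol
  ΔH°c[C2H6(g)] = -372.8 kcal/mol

Using ΔH = Σ nΔHc°(reactants) − Σ nΔHc°(products):
= [1·(-372.8) + 1·(-491.9)] − [5·(-68.3) + 1·(-310.6) + 3·(-94.0)]
= 69.4 kcal/mol

ΔH° = 69.4 kcal/mol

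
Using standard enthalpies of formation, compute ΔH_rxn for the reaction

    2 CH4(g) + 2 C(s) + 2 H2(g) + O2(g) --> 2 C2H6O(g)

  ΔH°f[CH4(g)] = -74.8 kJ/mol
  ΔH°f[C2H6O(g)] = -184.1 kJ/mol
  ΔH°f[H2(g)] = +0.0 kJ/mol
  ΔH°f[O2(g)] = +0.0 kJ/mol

ΔH°rxn = Σ nΔHf°(products) − Σ nΔHf°(reactants).
Products: 2·(-184.1) = -368.2
Reactants: 2·(-74.8) + 2·(+0.0) + 2·(+0.0) + 1·(+0.0) = -149.6
ΔH_rxn = (-368.2) − (-149.6) = -218.6 kJ/mol

ΔH_rxn = -218.6 kJ/mol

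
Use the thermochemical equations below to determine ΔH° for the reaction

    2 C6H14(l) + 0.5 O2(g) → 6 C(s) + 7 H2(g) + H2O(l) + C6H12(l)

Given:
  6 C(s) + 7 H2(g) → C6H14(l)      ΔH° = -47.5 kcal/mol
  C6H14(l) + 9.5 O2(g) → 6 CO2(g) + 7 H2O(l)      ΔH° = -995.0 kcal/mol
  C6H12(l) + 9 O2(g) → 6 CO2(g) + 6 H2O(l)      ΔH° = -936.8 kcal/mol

ΔH° = -10.7 kcal/mol

equation 1 reversed (reverse to put C(s) on the product side): +47.5 kcal/mol
equation 2 as written: -995.0 kcal/mol
equation 3 reversed (reverse to put C6H12(l) on the product side): +936.8 kcal/mol
ΔH° = (+47.5) + (-995.0) + (+936.8) = -10.7 kcal/mol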